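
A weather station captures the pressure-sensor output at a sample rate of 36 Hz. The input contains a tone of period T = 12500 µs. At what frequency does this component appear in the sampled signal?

T = 12500 µs → f = 1/T = 80 Hz.
80 Hz mod fs = 8 Hz.
8 Hz ≤ fs/2 = 18 Hz, appears at 8 Hz.

8 Hz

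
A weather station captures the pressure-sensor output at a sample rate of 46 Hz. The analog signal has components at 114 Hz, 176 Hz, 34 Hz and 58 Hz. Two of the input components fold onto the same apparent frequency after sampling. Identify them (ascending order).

fs/2 = 23 Hz.
114 Hz mod fs = 22 Hz.
22 Hz ≤ fs/2 = 23 Hz, appears at 22 Hz.
176 Hz mod fs = 38 Hz.
38 Hz > fs/2 = 23 Hz, folds to fs − 38 Hz = 8 Hz.
34 Hz > fs/2 = 23 Hz, folds to fs − 34 Hz = 12 Hz.
58 Hz mod fs = 12 Hz.
12 Hz ≤ fs/2 = 23 Hz, appears at 12 Hz.
34 Hz and 58 Hz both map to 12 Hz.

34 Hz, 58 Hz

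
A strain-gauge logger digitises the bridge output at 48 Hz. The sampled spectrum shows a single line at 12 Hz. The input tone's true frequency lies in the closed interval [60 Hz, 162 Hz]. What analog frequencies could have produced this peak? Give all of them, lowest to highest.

60 Hz, 84 Hz, 108 Hz, 132 Hz, 156 Hz

Frequencies that alias to 12 Hz are k·fs ± 12 Hz for integer k ≥ 0.
k=0: 12 Hz.
k=1: 36 Hz, 60 Hz.
k=2: 84 Hz, 108 Hz.
k=3: 132 Hz, 156 Hz.
k=4: 180 Hz, 204 Hz.
Within [60 Hz, 162 Hz]: 60 Hz, 84 Hz, 108 Hz, 132 Hz, 156 Hz.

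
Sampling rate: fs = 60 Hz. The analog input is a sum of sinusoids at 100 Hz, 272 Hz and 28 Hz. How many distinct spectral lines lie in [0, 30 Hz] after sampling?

fs/2 = 30 Hz.
100 Hz mod fs = 40 Hz.
40 Hz > fs/2 = 30 Hz, folds to fs − 40 Hz = 20 Hz.
272 Hz mod fs = 32 Hz.
32 Hz > fs/2 = 30 Hz, folds to fs − 32 Hz = 28 Hz.
28 Hz ≤ fs/2 = 30 Hz, passes unchanged.
Distinct values: {20 Hz, 28 Hz} → 2.

2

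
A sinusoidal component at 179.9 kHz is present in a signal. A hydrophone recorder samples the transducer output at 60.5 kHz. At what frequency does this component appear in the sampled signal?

179.9 kHz mod fs = 58.9 kHz.
58.9 kHz > fs/2 = 30.25 kHz, folds to fs − 58.9 kHz = 1.6 kHz.

1.6 kHz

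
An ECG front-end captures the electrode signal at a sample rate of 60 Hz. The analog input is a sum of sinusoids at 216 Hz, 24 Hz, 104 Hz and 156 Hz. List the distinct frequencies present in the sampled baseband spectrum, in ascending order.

fs/2 = 30 Hz.
216 Hz mod fs = 36 Hz.
36 Hz > fs/2 = 30 Hz, folds to fs − 36 Hz = 24 Hz.
24 Hz ≤ fs/2 = 30 Hz, passes unchanged.
104 Hz mod fs = 44 Hz.
44 Hz > fs/2 = 30 Hz, folds to fs − 44 Hz = 16 Hz.
156 Hz mod fs = 36 Hz.
36 Hz > fs/2 = 30 Hz, folds to fs − 36 Hz = 24 Hz.
Distinct values: {16 Hz, 24 Hz}.

16 Hz, 24 Hz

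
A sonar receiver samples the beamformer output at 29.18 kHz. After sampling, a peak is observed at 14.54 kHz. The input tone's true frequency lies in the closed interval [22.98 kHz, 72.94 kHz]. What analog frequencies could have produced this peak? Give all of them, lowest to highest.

Frequencies that alias to 14.54 kHz are k·fs ± 14.54 kHz for integer k ≥ 0.
k=0: 14.54 kHz.
k=1: 14.64 kHz, 43.72 kHz.
k=2: 43.82 kHz, 72.9 kHz.
k=3: 73 kHz, 102.08 kHz.
Within [22.98 kHz, 72.94 kHz]: 43.72 kHz, 43.82 kHz, 72.9 kHz.

43.72 kHz, 43.82 kHz, 72.9 kHz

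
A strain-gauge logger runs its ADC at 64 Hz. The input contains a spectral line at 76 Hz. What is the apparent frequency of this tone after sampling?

12 Hz

76 Hz mod fs = 12 Hz.
12 Hz ≤ fs/2 = 32 Hz, appears at 12 Hz.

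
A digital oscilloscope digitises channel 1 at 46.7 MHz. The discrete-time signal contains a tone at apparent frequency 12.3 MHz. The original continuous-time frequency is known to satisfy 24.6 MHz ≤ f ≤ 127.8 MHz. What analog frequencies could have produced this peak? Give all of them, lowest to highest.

34.4 MHz, 59 MHz, 81.1 MHz, 105.7 MHz, 127.8 MHz

Frequencies that alias to 12.3 MHz are k·fs ± 12.3 MHz for integer k ≥ 0.
k=0: 12.3 MHz.
k=1: 34.4 MHz, 59 MHz.
k=2: 81.1 MHz, 105.7 MHz.
k=3: 127.8 MHz, 152.4 MHz.
k=4: 174.5 MHz, 199.1 MHz.
Within [24.6 MHz, 127.8 MHz]: 34.4 MHz, 59 MHz, 81.1 MHz, 105.7 MHz, 127.8 MHz.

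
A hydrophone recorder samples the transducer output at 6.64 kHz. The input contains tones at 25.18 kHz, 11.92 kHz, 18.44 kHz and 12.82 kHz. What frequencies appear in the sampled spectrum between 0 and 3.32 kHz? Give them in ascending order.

0.46 kHz, 1.36 kHz, 1.38 kHz, 1.48 kHz

fs/2 = 3.32 kHz.
25.18 kHz mod fs = 5.26 kHz.
5.26 kHz > fs/2 = 3.32 kHz, folds to fs − 5.26 kHz = 1.38 kHz.
11.92 kHz mod fs = 5.28 kHz.
5.28 kHz > fs/2 = 3.32 kHz, folds to fs − 5.28 kHz = 1.36 kHz.
18.44 kHz mod fs = 5.16 kHz.
5.16 kHz > fs/2 = 3.32 kHz, folds to fs − 5.16 kHz = 1.48 kHz.
12.82 kHz mod fs = 6.18 kHz.
6.18 kHz > fs/2 = 3.32 kHz, folds to fs − 6.18 kHz = 0.46 kHz.
Distinct values: {0.46 kHz, 1.36 kHz, 1.38 kHz, 1.48 kHz}.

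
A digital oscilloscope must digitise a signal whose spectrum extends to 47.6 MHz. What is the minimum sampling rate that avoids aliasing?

Nyquist rate = 2 × 47.6 MHz = 95.2 MHz.

95.2 MHz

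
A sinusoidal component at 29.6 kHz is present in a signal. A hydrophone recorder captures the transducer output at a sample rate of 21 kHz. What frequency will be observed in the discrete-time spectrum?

8.6 kHz

29.6 kHz mod fs = 8.6 kHz.
8.6 kHz ≤ fs/2 = 10.5 kHz, appears at 8.6 kHz.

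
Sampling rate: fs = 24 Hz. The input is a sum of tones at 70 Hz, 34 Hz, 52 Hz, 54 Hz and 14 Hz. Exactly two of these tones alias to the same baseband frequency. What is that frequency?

fs/2 = 12 Hz.
70 Hz mod fs = 22 Hz.
22 Hz > fs/2 = 12 Hz, folds to fs − 22 Hz = 2 Hz.
34 Hz mod fs = 10 Hz.
10 Hz ≤ fs/2 = 12 Hz, appears at 10 Hz.
52 Hz mod fs = 4 Hz.
4 Hz ≤ fs/2 = 12 Hz, appears at 4 Hz.
54 Hz mod fs = 6 Hz.
6 Hz ≤ fs/2 = 12 Hz, appears at 6 Hz.
14 Hz > fs/2 = 12 Hz, folds to fs − 14 Hz = 10 Hz.
14 Hz and 34 Hz both map to 10 Hz.

10 Hz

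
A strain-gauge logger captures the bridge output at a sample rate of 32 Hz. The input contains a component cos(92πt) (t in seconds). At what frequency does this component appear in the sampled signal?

14 Hz

ω = 92π rad/s → f = ω/(2π) = 46 Hz.
46 Hz mod fs = 14 Hz.
14 Hz ≤ fs/2 = 16 Hz, appears at 14 Hz.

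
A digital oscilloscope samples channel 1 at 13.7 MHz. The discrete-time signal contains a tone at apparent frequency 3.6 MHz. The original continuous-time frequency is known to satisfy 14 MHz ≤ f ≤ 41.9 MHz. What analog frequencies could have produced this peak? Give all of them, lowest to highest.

Frequencies that alias to 3.6 MHz are k·fs ± 3.6 MHz for integer k ≥ 0.
k=0: 3.6 MHz.
k=1: 10.1 MHz, 17.3 MHz.
k=2: 23.8 MHz, 31 MHz.
k=3: 37.5 MHz, 44.7 MHz.
k=4: 51.2 MHz, 58.4 MHz.
Within [14 MHz, 41.9 MHz]: 17.3 MHz, 23.8 MHz, 31 MHz, 37.5 MHz.

17.3 MHz, 23.8 MHz, 31 MHz, 37.5 MHz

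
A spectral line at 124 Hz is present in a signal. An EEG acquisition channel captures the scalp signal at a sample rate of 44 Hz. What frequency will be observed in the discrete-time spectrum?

124 Hz mod fs = 36 Hz.
36 Hz > fs/2 = 22 Hz, folds to fs − 36 Hz = 8 Hz.

8 Hz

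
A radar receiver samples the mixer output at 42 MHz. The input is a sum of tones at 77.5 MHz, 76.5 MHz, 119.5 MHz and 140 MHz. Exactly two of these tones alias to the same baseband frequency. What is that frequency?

fs/2 = 21 MHz.
77.5 MHz mod fs = 35.5 MHz.
35.5 MHz > fs/2 = 21 MHz, folds to fs − 35.5 MHz = 6.5 MHz.
76.5 MHz mod fs = 34.5 MHz.
34.5 MHz > fs/2 = 21 MHz, folds to fs − 34.5 MHz = 7.5 MHz.
119.5 MHz mod fs = 35.5 MHz.
35.5 MHz > fs/2 = 21 MHz, folds to fs − 35.5 MHz = 6.5 MHz.
140 MHz mod fs = 14 MHz.
14 MHz ≤ fs/2 = 21 MHz, appears at 14 MHz.
77.5 MHz and 119.5 MHz both map to 6.5 MHz.

6.5 MHz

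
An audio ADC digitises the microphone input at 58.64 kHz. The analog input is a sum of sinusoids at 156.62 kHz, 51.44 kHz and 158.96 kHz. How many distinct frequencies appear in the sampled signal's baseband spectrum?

3

fs/2 = 29.32 kHz.
156.62 kHz mod fs = 39.34 kHz.
39.34 kHz > fs/2 = 29.32 kHz, folds to fs − 39.34 kHz = 19.3 kHz.
51.44 kHz > fs/2 = 29.32 kHz, folds to fs − 51.44 kHz = 7.2 kHz.
158.96 kHz mod fs = 41.68 kHz.
41.68 kHz > fs/2 = 29.32 kHz, folds to fs − 41.68 kHz = 16.96 kHz.
Distinct values: {7.2 kHz, 16.96 kHz, 19.3 kHz} → 3.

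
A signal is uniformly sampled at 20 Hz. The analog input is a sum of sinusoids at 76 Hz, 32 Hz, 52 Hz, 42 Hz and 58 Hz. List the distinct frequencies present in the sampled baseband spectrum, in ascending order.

fs/2 = 10 Hz.
76 Hz mod fs = 16 Hz.
16 Hz > fs/2 = 10 Hz, folds to fs − 16 Hz = 4 Hz.
32 Hz mod fs = 12 Hz.
12 Hz > fs/2 = 10 Hz, folds to fs − 12 Hz = 8 Hz.
52 Hz mod fs = 12 Hz.
12 Hz > fs/2 = 10 Hz, folds to fs − 12 Hz = 8 Hz.
42 Hz mod fs = 2 Hz.
2 Hz ≤ fs/2 = 10 Hz, appears at 2 Hz.
58 Hz mod fs = 18 Hz.
18 Hz > fs/2 = 10 Hz, folds to fs − 18 Hz = 2 Hz.
Distinct values: {2 Hz, 4 Hz, 8 Hz}.

2 Hz, 4 Hz, 8 Hz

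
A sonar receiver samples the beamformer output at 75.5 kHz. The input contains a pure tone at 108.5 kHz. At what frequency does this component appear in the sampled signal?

108.5 kHz mod fs = 33 kHz.
33 kHz ≤ fs/2 = 37.75 kHz, appears at 33 kHz.

33 kHz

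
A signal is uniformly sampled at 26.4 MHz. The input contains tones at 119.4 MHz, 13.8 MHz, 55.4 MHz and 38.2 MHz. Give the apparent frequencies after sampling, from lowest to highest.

2.6 MHz, 11.8 MHz, 12.6 MHz

fs/2 = 13.2 MHz.
119.4 MHz mod fs = 13.8 MHz.
13.8 MHz > fs/2 = 13.2 MHz, folds to fs − 13.8 MHz = 12.6 MHz.
13.8 MHz > fs/2 = 13.2 MHz, folds to fs − 13.8 MHz = 12.6 MHz.
55.4 MHz mod fs = 2.6 MHz.
2.6 MHz ≤ fs/2 = 13.2 MHz, appears at 2.6 MHz.
38.2 MHz mod fs = 11.8 MHz.
11.8 MHz ≤ fs/2 = 13.2 MHz, appears at 11.8 MHz.
Distinct values: {2.6 MHz, 11.8 MHz, 12.6 MHz}.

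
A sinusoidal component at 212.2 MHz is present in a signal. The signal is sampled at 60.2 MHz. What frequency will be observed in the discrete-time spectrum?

212.2 MHz mod fs = 31.6 MHz.
31.6 MHz > fs/2 = 30.1 MHz, folds to fs − 31.6 MHz = 28.6 MHz.

28.6 MHz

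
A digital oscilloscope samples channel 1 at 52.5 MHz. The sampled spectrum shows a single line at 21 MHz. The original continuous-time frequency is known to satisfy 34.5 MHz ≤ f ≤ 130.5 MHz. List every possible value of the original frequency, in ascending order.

73.5 MHz, 84 MHz, 126 MHz

Frequencies that alias to 21 MHz are k·fs ± 21 MHz for integer k ≥ 0.
k=0: 21 MHz.
k=1: 31.5 MHz, 73.5 MHz.
k=2: 84 MHz, 126 MHz.
k=3: 136.5 MHz, 178.5 MHz.
Within [34.5 MHz, 130.5 MHz]: 73.5 MHz, 84 MHz, 126 MHz.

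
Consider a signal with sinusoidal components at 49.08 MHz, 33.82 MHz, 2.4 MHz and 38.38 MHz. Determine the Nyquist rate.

98.16 MHz

Highest-frequency component: 49.08 MHz.
Nyquist rate = 2 × 49.08 MHz = 98.16 MHz.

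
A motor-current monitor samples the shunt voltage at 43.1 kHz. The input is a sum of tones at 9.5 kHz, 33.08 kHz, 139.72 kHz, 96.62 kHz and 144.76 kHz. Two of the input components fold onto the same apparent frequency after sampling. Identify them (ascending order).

fs/2 = 21.55 kHz.
9.5 kHz ≤ fs/2 = 21.55 kHz, passes unchanged.
33.08 kHz > fs/2 = 21.55 kHz, folds to fs − 33.08 kHz = 10.02 kHz.
139.72 kHz mod fs = 10.42 kHz.
10.42 kHz ≤ fs/2 = 21.55 kHz, appears at 10.42 kHz.
96.62 kHz mod fs = 10.42 kHz.
10.42 kHz ≤ fs/2 = 21.55 kHz, appears at 10.42 kHz.
144.76 kHz mod fs = 15.46 kHz.
15.46 kHz ≤ fs/2 = 21.55 kHz, appears at 15.46 kHz.
96.62 kHz and 139.72 kHz both map to 10.42 kHz.

96.62 kHz, 139.72 kHz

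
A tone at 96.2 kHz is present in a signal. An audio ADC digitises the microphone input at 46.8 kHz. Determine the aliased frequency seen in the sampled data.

2.6 kHz

96.2 kHz mod fs = 2.6 kHz.
2.6 kHz ≤ fs/2 = 23.4 kHz, appears at 2.6 kHz.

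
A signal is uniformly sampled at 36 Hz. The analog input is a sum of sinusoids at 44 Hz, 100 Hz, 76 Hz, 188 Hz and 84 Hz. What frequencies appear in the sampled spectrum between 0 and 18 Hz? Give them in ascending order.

4 Hz, 8 Hz, 12 Hz

fs/2 = 18 Hz.
44 Hz mod fs = 8 Hz.
8 Hz ≤ fs/2 = 18 Hz, appears at 8 Hz.
100 Hz mod fs = 28 Hz.
28 Hz > fs/2 = 18 Hz, folds to fs − 28 Hz = 8 Hz.
76 Hz mod fs = 4 Hz.
4 Hz ≤ fs/2 = 18 Hz, appears at 4 Hz.
188 Hz mod fs = 8 Hz.
8 Hz ≤ fs/2 = 18 Hz, appears at 8 Hz.
84 Hz mod fs = 12 Hz.
12 Hz ≤ fs/2 = 18 Hz, appears at 12 Hz.
Distinct values: {4 Hz, 8 Hz, 12 Hz}.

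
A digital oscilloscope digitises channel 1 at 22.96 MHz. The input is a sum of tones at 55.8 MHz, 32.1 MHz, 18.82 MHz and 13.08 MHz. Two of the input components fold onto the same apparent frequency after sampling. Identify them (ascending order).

fs/2 = 11.48 MHz.
55.8 MHz mod fs = 9.88 MHz.
9.88 MHz ≤ fs/2 = 11.48 MHz, appears at 9.88 MHz.
32.1 MHz mod fs = 9.14 MHz.
9.14 MHz ≤ fs/2 = 11.48 MHz, appears at 9.14 MHz.
18.82 MHz > fs/2 = 11.48 MHz, folds to fs − 18.82 MHz = 4.14 MHz.
13.08 MHz > fs/2 = 11.48 MHz, folds to fs − 13.08 MHz = 9.88 MHz.
13.08 MHz and 55.8 MHz both map to 9.88 MHz.

13.08 MHz, 55.8 MHz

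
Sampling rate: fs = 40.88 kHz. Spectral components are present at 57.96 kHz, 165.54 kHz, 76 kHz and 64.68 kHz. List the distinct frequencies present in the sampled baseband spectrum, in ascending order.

fs/2 = 20.44 kHz.
57.96 kHz mod fs = 17.08 kHz.
17.08 kHz ≤ fs/2 = 20.44 kHz, appears at 17.08 kHz.
165.54 kHz mod fs = 2.02 kHz.
2.02 kHz ≤ fs/2 = 20.44 kHz, appears at 2.02 kHz.
76 kHz mod fs = 35.12 kHz.
35.12 kHz > fs/2 = 20.44 kHz, folds to fs − 35.12 kHz = 5.76 kHz.
64.68 kHz mod fs = 23.8 kHz.
23.8 kHz > fs/2 = 20.44 kHz, folds to fs − 23.8 kHz = 17.08 kHz.
Distinct values: {2.02 kHz, 5.76 kHz, 17.08 kHz}.

2.02 kHz, 5.76 kHz, 17.08 kHz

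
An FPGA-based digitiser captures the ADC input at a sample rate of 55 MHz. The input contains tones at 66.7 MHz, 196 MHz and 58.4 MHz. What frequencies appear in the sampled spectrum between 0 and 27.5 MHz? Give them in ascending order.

3.4 MHz, 11.7 MHz, 24 MHz

fs/2 = 27.5 MHz.
66.7 MHz mod fs = 11.7 MHz.
11.7 MHz ≤ fs/2 = 27.5 MHz, appears at 11.7 MHz.
196 MHz mod fs = 31 MHz.
31 MHz > fs/2 = 27.5 MHz, folds to fs − 31 MHz = 24 MHz.
58.4 MHz mod fs = 3.4 MHz.
3.4 MHz ≤ fs/2 = 27.5 MHz, appears at 3.4 MHz.
Distinct values: {3.4 MHz, 11.7 MHz, 24 MHz}.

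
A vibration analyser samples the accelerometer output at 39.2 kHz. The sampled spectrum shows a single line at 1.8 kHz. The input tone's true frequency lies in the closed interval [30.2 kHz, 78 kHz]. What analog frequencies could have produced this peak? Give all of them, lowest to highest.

Frequencies that alias to 1.8 kHz are k·fs ± 1.8 kHz for integer k ≥ 0.
k=0: 1.8 kHz.
k=1: 37.4 kHz, 41 kHz.
k=2: 76.6 kHz, 80.2 kHz.
k=3: 115.8 kHz, 119.4 kHz.
Within [30.2 kHz, 78 kHz]: 37.4 kHz, 41 kHz, 76.6 kHz.

37.4 kHz, 41 kHz, 76.6 kHz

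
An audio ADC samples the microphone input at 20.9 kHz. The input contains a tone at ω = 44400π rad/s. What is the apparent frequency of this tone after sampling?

1.3 kHz

ω = 44400π rad/s → f = ω/(2π) = 22200 Hz = 22.2 kHz.
22.2 kHz mod fs = 1.3 kHz.
1.3 kHz ≤ fs/2 = 10.45 kHz, appears at 1.3 kHz.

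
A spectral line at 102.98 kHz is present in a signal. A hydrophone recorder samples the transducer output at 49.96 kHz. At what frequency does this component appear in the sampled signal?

102.98 kHz mod fs = 3.06 kHz.
3.06 kHz ≤ fs/2 = 24.98 kHz, appears at 3.06 kHz.

3.06 kHz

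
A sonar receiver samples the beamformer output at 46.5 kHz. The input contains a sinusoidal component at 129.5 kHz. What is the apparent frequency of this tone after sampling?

129.5 kHz mod fs = 36.5 kHz.
36.5 kHz > fs/2 = 23.25 kHz, folds to fs − 36.5 kHz = 10 kHz.

10 kHz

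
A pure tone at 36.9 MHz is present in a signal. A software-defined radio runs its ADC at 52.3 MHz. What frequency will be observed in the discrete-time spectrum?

15.4 MHz

36.9 MHz > fs/2 = 26.15 MHz, folds to fs − 36.9 MHz = 15.4 MHz.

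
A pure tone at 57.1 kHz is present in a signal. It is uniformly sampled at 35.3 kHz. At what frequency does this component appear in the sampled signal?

57.1 kHz mod fs = 21.8 kHz.
21.8 kHz > fs/2 = 17.65 kHz, folds to fs − 21.8 kHz = 13.5 kHz.

13.5 kHz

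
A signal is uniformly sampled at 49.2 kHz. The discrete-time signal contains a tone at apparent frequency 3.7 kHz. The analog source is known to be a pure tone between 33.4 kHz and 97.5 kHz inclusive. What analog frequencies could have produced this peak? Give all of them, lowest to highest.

Frequencies that alias to 3.7 kHz are k·fs ± 3.7 kHz for integer k ≥ 0.
k=0: 3.7 kHz.
k=1: 45.5 kHz, 52.9 kHz.
k=2: 94.7 kHz, 102.1 kHz.
k=3: 143.9 kHz, 151.3 kHz.
Within [33.4 kHz, 97.5 kHz]: 45.5 kHz, 52.9 kHz, 94.7 kHz.

45.5 kHz, 52.9 kHz, 94.7 kHz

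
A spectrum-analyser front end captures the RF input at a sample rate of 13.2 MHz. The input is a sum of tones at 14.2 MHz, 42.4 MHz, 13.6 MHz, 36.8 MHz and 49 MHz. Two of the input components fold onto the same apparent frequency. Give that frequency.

2.8 MHz

fs/2 = 6.6 MHz.
14.2 MHz mod fs = 1 MHz.
1 MHz ≤ fs/2 = 6.6 MHz, appears at 1 MHz.
42.4 MHz mod fs = 2.8 MHz.
2.8 MHz ≤ fs/2 = 6.6 MHz, appears at 2.8 MHz.
13.6 MHz mod fs = 0.4 MHz.
0.4 MHz ≤ fs/2 = 6.6 MHz, appears at 0.4 MHz.
36.8 MHz mod fs = 10.4 MHz.
10.4 MHz > fs/2 = 6.6 MHz, folds to fs − 10.4 MHz = 2.8 MHz.
49 MHz mod fs = 9.4 MHz.
9.4 MHz > fs/2 = 6.6 MHz, folds to fs − 9.4 MHz = 3.8 MHz.
36.8 MHz and 42.4 MHz both map to 2.8 MHz.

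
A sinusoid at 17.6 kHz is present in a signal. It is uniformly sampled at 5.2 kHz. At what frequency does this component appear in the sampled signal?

17.6 kHz mod fs = 2 kHz.
2 kHz ≤ fs/2 = 2.6 kHz, appears at 2 kHz.

2 kHz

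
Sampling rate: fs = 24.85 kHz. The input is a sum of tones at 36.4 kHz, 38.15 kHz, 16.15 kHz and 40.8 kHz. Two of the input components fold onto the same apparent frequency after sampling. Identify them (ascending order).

fs/2 = 12.425 kHz.
36.4 kHz mod fs = 11.55 kHz.
11.55 kHz ≤ fs/2 = 12.425 kHz, appears at 11.55 kHz.
38.15 kHz mod fs = 13.3 kHz.
13.3 kHz > fs/2 = 12.425 kHz, folds to fs − 13.3 kHz = 11.55 kHz.
16.15 kHz > fs/2 = 12.425 kHz, folds to fs − 16.15 kHz = 8.7 kHz.
40.8 kHz mod fs = 15.95 kHz.
15.95 kHz > fs/2 = 12.425 kHz, folds to fs − 15.95 kHz = 8.9 kHz.
36.4 kHz and 38.15 kHz both map to 11.55 kHz.

36.4 kHz, 38.15 kHz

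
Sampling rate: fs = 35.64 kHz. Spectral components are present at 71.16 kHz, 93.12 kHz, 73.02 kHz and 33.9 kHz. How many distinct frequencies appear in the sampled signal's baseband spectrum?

fs/2 = 17.82 kHz.
71.16 kHz mod fs = 35.52 kHz.
35.52 kHz > fs/2 = 17.82 kHz, folds to fs − 35.52 kHz = 0.12 kHz.
93.12 kHz mod fs = 21.84 kHz.
21.84 kHz > fs/2 = 17.82 kHz, folds to fs − 21.84 kHz = 13.8 kHz.
73.02 kHz mod fs = 1.74 kHz.
1.74 kHz ≤ fs/2 = 17.82 kHz, appears at 1.74 kHz.
33.9 kHz > fs/2 = 17.82 kHz, folds to fs − 33.9 kHz = 1.74 kHz.
Distinct values: {0.12 kHz, 1.74 kHz, 13.8 kHz} → 3.

3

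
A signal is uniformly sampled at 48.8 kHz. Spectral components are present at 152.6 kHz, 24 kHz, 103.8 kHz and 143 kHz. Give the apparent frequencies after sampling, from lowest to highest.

fs/2 = 24.4 kHz.
152.6 kHz mod fs = 6.2 kHz.
6.2 kHz ≤ fs/2 = 24.4 kHz, appears at 6.2 kHz.
24 kHz ≤ fs/2 = 24.4 kHz, passes unchanged.
103.8 kHz mod fs = 6.2 kHz.
6.2 kHz ≤ fs/2 = 24.4 kHz, appears at 6.2 kHz.
143 kHz mod fs = 45.4 kHz.
45.4 kHz > fs/2 = 24.4 kHz, folds to fs − 45.4 kHz = 3.4 kHz.
Distinct values: {3.4 kHz, 6.2 kHz, 24 kHz}.

3.4 kHz, 6.2 kHz, 24 kHz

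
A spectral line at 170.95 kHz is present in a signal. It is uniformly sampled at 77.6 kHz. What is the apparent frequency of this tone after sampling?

15.75 kHz

170.95 kHz mod fs = 15.75 kHz.
15.75 kHz ≤ fs/2 = 38.8 kHz, appears at 15.75 kHz.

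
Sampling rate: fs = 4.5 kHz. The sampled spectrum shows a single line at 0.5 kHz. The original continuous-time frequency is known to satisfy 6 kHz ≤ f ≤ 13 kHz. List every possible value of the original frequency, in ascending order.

Frequencies that alias to 0.5 kHz are k·fs ± 0.5 kHz for integer k ≥ 0.
k=0: 0.5 kHz.
k=1: 4 kHz, 5 kHz.
k=2: 8.5 kHz, 9.5 kHz.
k=3: 13 kHz, 14 kHz.
k=4: 17.5 kHz, 18.5 kHz.
Within [6 kHz, 13 kHz]: 8.5 kHz, 9.5 kHz, 13 kHz.

8.5 kHz, 9.5 kHz, 13 kHz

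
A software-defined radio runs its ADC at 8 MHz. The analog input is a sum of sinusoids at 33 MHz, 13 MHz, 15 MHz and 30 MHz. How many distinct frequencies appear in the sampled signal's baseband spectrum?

3

fs/2 = 4 MHz.
33 MHz mod fs = 1 MHz.
1 MHz ≤ fs/2 = 4 MHz, appears at 1 MHz.
13 MHz mod fs = 5 MHz.
5 MHz > fs/2 = 4 MHz, folds to fs − 5 MHz = 3 MHz.
15 MHz mod fs = 7 MHz.
7 MHz > fs/2 = 4 MHz, folds to fs − 7 MHz = 1 MHz.
30 MHz mod fs = 6 MHz.
6 MHz > fs/2 = 4 MHz, folds to fs − 6 MHz = 2 MHz.
Distinct values: {1 MHz, 2 MHz, 3 MHz} → 3.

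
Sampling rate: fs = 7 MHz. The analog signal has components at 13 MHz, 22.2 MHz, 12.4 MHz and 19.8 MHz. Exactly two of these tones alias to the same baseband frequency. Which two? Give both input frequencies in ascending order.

fs/2 = 3.5 MHz.
13 MHz mod fs = 6 MHz.
6 MHz > fs/2 = 3.5 MHz, folds to fs − 6 MHz = 1 MHz.
22.2 MHz mod fs = 1.2 MHz.
1.2 MHz ≤ fs/2 = 3.5 MHz, appears at 1.2 MHz.
12.4 MHz mod fs = 5.4 MHz.
5.4 MHz > fs/2 = 3.5 MHz, folds to fs − 5.4 MHz = 1.6 MHz.
19.8 MHz mod fs = 5.8 MHz.
5.8 MHz > fs/2 = 3.5 MHz, folds to fs − 5.8 MHz = 1.2 MHz.
19.8 MHz and 22.2 MHz both map to 1.2 MHz.

19.8 MHz, 22.2 MHz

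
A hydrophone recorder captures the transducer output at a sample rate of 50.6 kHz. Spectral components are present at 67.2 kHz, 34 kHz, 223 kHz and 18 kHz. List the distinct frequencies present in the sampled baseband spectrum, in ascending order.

16.6 kHz, 18 kHz, 20.6 kHz

fs/2 = 25.3 kHz.
67.2 kHz mod fs = 16.6 kHz.
16.6 kHz ≤ fs/2 = 25.3 kHz, appears at 16.6 kHz.
34 kHz > fs/2 = 25.3 kHz, folds to fs − 34 kHz = 16.6 kHz.
223 kHz mod fs = 20.6 kHz.
20.6 kHz ≤ fs/2 = 25.3 kHz, appears at 20.6 kHz.
18 kHz ≤ fs/2 = 25.3 kHz, passes unchanged.
Distinct values: {16.6 kHz, 18 kHz, 20.6 kHz}.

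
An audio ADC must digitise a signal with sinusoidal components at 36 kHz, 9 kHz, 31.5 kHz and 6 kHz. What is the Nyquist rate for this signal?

Highest-frequency component: 36 kHz.
Nyquist rate = 2 × 36 kHz = 72 kHz.

72 kHz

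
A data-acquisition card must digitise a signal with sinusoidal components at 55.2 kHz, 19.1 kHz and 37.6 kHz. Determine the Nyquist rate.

110.4 kHz

Highest-frequency component: 55.2 kHz.
Nyquist rate = 2 × 55.2 kHz = 110.4 kHz.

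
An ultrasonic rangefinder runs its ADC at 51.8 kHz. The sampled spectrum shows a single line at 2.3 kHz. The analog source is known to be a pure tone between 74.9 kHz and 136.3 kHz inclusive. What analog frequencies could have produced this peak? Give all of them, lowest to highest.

101.3 kHz, 105.9 kHz

Frequencies that alias to 2.3 kHz are k·fs ± 2.3 kHz for integer k ≥ 0.
k=0: 2.3 kHz.
k=1: 49.5 kHz, 54.1 kHz.
k=2: 101.3 kHz, 105.9 kHz.
k=3: 153.1 kHz, 157.7 kHz.
Within [74.9 kHz, 136.3 kHz]: 101.3 kHz, 105.9 kHz.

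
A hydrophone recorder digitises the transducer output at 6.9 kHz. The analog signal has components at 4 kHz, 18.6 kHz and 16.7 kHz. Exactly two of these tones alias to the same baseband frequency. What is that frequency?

2.9 kHz

fs/2 = 3.45 kHz.
4 kHz > fs/2 = 3.45 kHz, folds to fs − 4 kHz = 2.9 kHz.
18.6 kHz mod fs = 4.8 kHz.
4.8 kHz > fs/2 = 3.45 kHz, folds to fs − 4.8 kHz = 2.1 kHz.
16.7 kHz mod fs = 2.9 kHz.
2.9 kHz ≤ fs/2 = 3.45 kHz, appears at 2.9 kHz.
4 kHz and 16.7 kHz both map to 2.9 kHz.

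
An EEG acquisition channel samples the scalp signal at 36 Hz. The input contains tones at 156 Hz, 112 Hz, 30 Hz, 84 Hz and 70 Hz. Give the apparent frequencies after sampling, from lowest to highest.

fs/2 = 18 Hz.
156 Hz mod fs = 12 Hz.
12 Hz ≤ fs/2 = 18 Hz, appears at 12 Hz.
112 Hz mod fs = 4 Hz.
4 Hz ≤ fs/2 = 18 Hz, appears at 4 Hz.
30 Hz > fs/2 = 18 Hz, folds to fs − 30 Hz = 6 Hz.
84 Hz mod fs = 12 Hz.
12 Hz ≤ fs/2 = 18 Hz, appears at 12 Hz.
70 Hz mod fs = 34 Hz.
34 Hz > fs/2 = 18 Hz, folds to fs − 34 Hz = 2 Hz.
Distinct values: {2 Hz, 4 Hz, 6 Hz, 12 Hz}.

2 Hz, 4 Hz, 6 Hz, 12 Hz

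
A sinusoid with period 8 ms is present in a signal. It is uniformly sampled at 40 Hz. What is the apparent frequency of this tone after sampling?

5 Hz

T = 8 ms → f = 1/T = 125 Hz.
125 Hz mod fs = 5 Hz.
5 Hz ≤ fs/2 = 20 Hz, appears at 5 Hz.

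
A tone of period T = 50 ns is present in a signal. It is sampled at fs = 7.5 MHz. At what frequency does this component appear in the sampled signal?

2.5 MHz

T = 50 ns → f = 1/T = 20 MHz.
20 MHz mod fs = 5 MHz.
5 MHz > fs/2 = 3.75 MHz, folds to fs − 5 MHz = 2.5 MHz.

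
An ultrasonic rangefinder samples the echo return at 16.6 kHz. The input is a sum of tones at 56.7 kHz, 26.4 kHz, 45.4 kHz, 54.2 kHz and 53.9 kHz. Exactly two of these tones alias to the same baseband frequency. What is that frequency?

4.4 kHz

fs/2 = 8.3 kHz.
56.7 kHz mod fs = 6.9 kHz.
6.9 kHz ≤ fs/2 = 8.3 kHz, appears at 6.9 kHz.
26.4 kHz mod fs = 9.8 kHz.
9.8 kHz > fs/2 = 8.3 kHz, folds to fs − 9.8 kHz = 6.8 kHz.
45.4 kHz mod fs = 12.2 kHz.
12.2 kHz > fs/2 = 8.3 kHz, folds to fs − 12.2 kHz = 4.4 kHz.
54.2 kHz mod fs = 4.4 kHz.
4.4 kHz ≤ fs/2 = 8.3 kHz, appears at 4.4 kHz.
53.9 kHz mod fs = 4.1 kHz.
4.1 kHz ≤ fs/2 = 8.3 kHz, appears at 4.1 kHz.
45.4 kHz and 54.2 kHz both map to 4.4 kHz.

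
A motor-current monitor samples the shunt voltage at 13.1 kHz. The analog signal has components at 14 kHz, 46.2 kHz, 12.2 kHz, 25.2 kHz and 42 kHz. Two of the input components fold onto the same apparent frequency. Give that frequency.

fs/2 = 6.55 kHz.
14 kHz mod fs = 0.9 kHz.
0.9 kHz ≤ fs/2 = 6.55 kHz, appears at 0.9 kHz.
46.2 kHz mod fs = 6.9 kHz.
6.9 kHz > fs/2 = 6.55 kHz, folds to fs − 6.9 kHz = 6.2 kHz.
12.2 kHz > fs/2 = 6.55 kHz, folds to fs − 12.2 kHz = 0.9 kHz.
25.2 kHz mod fs = 12.1 kHz.
12.1 kHz > fs/2 = 6.55 kHz, folds to fs − 12.1 kHz = 1 kHz.
42 kHz mod fs = 2.7 kHz.
2.7 kHz ≤ fs/2 = 6.55 kHz, appears at 2.7 kHz.
12.2 kHz and 14 kHz both map to 0.9 kHz.

0.9 kHz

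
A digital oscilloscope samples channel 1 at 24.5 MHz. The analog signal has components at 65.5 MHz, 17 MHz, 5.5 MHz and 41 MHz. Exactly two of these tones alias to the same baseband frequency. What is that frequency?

8 MHz

fs/2 = 12.25 MHz.
65.5 MHz mod fs = 16.5 MHz.
16.5 MHz > fs/2 = 12.25 MHz, folds to fs − 16.5 MHz = 8 MHz.
17 MHz > fs/2 = 12.25 MHz, folds to fs − 17 MHz = 7.5 MHz.
5.5 MHz ≤ fs/2 = 12.25 MHz, passes unchanged.
41 MHz mod fs = 16.5 MHz.
16.5 MHz > fs/2 = 12.25 MHz, folds to fs − 16.5 MHz = 8 MHz.
41 MHz and 65.5 MHz both map to 8 MHz.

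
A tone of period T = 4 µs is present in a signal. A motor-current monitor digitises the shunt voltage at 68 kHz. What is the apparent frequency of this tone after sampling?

T = 4 µs → f = 1/T = 250 kHz.
250 kHz mod fs = 46 kHz.
46 kHz > fs/2 = 34 kHz, folds to fs − 46 kHz = 22 kHz.

22 kHz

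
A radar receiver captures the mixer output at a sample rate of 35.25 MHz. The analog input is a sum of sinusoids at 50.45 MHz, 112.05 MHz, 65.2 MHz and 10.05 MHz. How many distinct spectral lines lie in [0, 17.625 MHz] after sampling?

fs/2 = 17.625 MHz.
50.45 MHz mod fs = 15.2 MHz.
15.2 MHz ≤ fs/2 = 17.625 MHz, appears at 15.2 MHz.
112.05 MHz mod fs = 6.3 MHz.
6.3 MHz ≤ fs/2 = 17.625 MHz, appears at 6.3 MHz.
65.2 MHz mod fs = 29.95 MHz.
29.95 MHz > fs/2 = 17.625 MHz, folds to fs − 29.95 MHz = 5.3 MHz.
10.05 MHz ≤ fs/2 = 17.625 MHz, passes unchanged.
Distinct values: {5.3 MHz, 6.3 MHz, 10.05 MHz, 15.2 MHz} → 4.

4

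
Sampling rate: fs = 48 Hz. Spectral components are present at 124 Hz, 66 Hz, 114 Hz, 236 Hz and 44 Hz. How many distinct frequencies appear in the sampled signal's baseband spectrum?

3

fs/2 = 24 Hz.
124 Hz mod fs = 28 Hz.
28 Hz > fs/2 = 24 Hz, folds to fs − 28 Hz = 20 Hz.
66 Hz mod fs = 18 Hz.
18 Hz ≤ fs/2 = 24 Hz, appears at 18 Hz.
114 Hz mod fs = 18 Hz.
18 Hz ≤ fs/2 = 24 Hz, appears at 18 Hz.
236 Hz mod fs = 44 Hz.
44 Hz > fs/2 = 24 Hz, folds to fs − 44 Hz = 4 Hz.
44 Hz > fs/2 = 24 Hz, folds to fs − 44 Hz = 4 Hz.
Distinct values: {4 Hz, 18 Hz, 20 Hz} → 3.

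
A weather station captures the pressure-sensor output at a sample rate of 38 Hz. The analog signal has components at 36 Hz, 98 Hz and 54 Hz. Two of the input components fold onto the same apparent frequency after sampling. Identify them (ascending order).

fs/2 = 19 Hz.
36 Hz > fs/2 = 19 Hz, folds to fs − 36 Hz = 2 Hz.
98 Hz mod fs = 22 Hz.
22 Hz > fs/2 = 19 Hz, folds to fs − 22 Hz = 16 Hz.
54 Hz mod fs = 16 Hz.
16 Hz ≤ fs/2 = 19 Hz, appears at 16 Hz.
54 Hz and 98 Hz both map to 16 Hz.

54 Hz, 98 Hz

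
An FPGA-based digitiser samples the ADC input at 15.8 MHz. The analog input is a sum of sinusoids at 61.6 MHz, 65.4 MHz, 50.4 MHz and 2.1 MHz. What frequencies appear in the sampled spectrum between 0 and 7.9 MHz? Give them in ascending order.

fs/2 = 7.9 MHz.
61.6 MHz mod fs = 14.2 MHz.
14.2 MHz > fs/2 = 7.9 MHz, folds to fs − 14.2 MHz = 1.6 MHz.
65.4 MHz mod fs = 2.2 MHz.
2.2 MHz ≤ fs/2 = 7.9 MHz, appears at 2.2 MHz.
50.4 MHz mod fs = 3 MHz.
3 MHz ≤ fs/2 = 7.9 MHz, appears at 3 MHz.
2.1 MHz ≤ fs/2 = 7.9 MHz, passes unchanged.
Distinct values: {1.6 MHz, 2.1 MHz, 2.2 MHz, 3 MHz}.

1.6 MHz, 2.1 MHz, 2.2 MHz, 3 MHz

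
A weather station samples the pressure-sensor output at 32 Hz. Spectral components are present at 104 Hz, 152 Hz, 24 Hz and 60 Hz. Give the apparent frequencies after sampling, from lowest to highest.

fs/2 = 16 Hz.
104 Hz mod fs = 8 Hz.
8 Hz ≤ fs/2 = 16 Hz, appears at 8 Hz.
152 Hz mod fs = 24 Hz.
24 Hz > fs/2 = 16 Hz, folds to fs − 24 Hz = 8 Hz.
24 Hz > fs/2 = 16 Hz, folds to fs − 24 Hz = 8 Hz.
60 Hz mod fs = 28 Hz.
28 Hz > fs/2 = 16 Hz, folds to fs − 28 Hz = 4 Hz.
Distinct values: {4 Hz, 8 Hz}.

4 Hz, 8 Hz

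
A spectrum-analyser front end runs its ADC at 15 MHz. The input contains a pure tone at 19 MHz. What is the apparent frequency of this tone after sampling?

19 MHz mod fs = 4 MHz.
4 MHz ≤ fs/2 = 7.5 MHz, appears at 4 MHz.

4 MHz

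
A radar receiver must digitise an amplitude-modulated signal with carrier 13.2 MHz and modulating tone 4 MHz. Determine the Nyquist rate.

34.4 MHz

AM sidebands sit at fc ± fm = 9.2 MHz and 17.2 MHz.
Highest-frequency component: 17.2 MHz.
Nyquist rate = 2 × 17.2 MHz = 34.4 MHz.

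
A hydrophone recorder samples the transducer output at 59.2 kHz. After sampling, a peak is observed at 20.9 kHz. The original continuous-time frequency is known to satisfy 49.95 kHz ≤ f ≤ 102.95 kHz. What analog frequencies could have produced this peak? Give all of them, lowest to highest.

80.1 kHz, 97.5 kHz

Frequencies that alias to 20.9 kHz are k·fs ± 20.9 kHz for integer k ≥ 0.
k=0: 20.9 kHz.
k=1: 38.3 kHz, 80.1 kHz.
k=2: 97.5 kHz, 139.3 kHz.
k=3: 156.7 kHz, 198.5 kHz.
Within [49.95 kHz, 102.95 kHz]: 80.1 kHz, 97.5 kHz.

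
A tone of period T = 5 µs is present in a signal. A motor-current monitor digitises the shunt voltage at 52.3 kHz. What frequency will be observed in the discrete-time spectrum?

T = 5 µs → f = 1/T = 200 kHz.
200 kHz mod fs = 43.1 kHz.
43.1 kHz > fs/2 = 26.15 kHz, folds to fs − 43.1 kHz = 9.2 kHz.

9.2 kHz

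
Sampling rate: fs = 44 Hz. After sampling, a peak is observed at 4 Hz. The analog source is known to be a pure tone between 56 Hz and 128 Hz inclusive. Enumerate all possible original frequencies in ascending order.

Frequencies that alias to 4 Hz are k·fs ± 4 Hz for integer k ≥ 0.
k=0: 4 Hz.
k=1: 40 Hz, 48 Hz.
k=2: 84 Hz, 92 Hz.
k=3: 128 Hz, 136 Hz.
k=4: 172 Hz, 180 Hz.
Within [56 Hz, 128 Hz]: 84 Hz, 92 Hz, 128 Hz.

84 Hz, 92 Hz, 128 Hz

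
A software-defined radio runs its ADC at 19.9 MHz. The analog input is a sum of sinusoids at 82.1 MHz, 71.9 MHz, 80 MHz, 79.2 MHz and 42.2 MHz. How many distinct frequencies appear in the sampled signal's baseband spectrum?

fs/2 = 9.95 MHz.
82.1 MHz mod fs = 2.5 MHz.
2.5 MHz ≤ fs/2 = 9.95 MHz, appears at 2.5 MHz.
71.9 MHz mod fs = 12.2 MHz.
12.2 MHz > fs/2 = 9.95 MHz, folds to fs − 12.2 MHz = 7.7 MHz.
80 MHz mod fs = 0.4 MHz.
0.4 MHz ≤ fs/2 = 9.95 MHz, appears at 0.4 MHz.
79.2 MHz mod fs = 19.5 MHz.
19.5 MHz > fs/2 = 9.95 MHz, folds to fs − 19.5 MHz = 0.4 MHz.
42.2 MHz mod fs = 2.4 MHz.
2.4 MHz ≤ fs/2 = 9.95 MHz, appears at 2.4 MHz.
Distinct values: {0.4 MHz, 2.4 MHz, 2.5 MHz, 7.7 MHz} → 4.

4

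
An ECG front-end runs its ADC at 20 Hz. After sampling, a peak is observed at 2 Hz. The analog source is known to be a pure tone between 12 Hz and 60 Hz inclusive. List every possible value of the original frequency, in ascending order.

Frequencies that alias to 2 Hz are k·fs ± 2 Hz for integer k ≥ 0.
k=0: 2 Hz.
k=1: 18 Hz, 22 Hz.
k=2: 38 Hz, 42 Hz.
k=3: 58 Hz, 62 Hz.
k=4: 78 Hz, 82 Hz.
Within [12 Hz, 60 Hz]: 18 Hz, 22 Hz, 38 Hz, 42 Hz, 58 Hz.

18 Hz, 22 Hz, 38 Hz, 42 Hz, 58 Hz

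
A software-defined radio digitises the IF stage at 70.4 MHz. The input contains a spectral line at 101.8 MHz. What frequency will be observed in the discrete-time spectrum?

31.4 MHz

101.8 MHz mod fs = 31.4 MHz.
31.4 MHz ≤ fs/2 = 35.2 MHz, appears at 31.4 MHz.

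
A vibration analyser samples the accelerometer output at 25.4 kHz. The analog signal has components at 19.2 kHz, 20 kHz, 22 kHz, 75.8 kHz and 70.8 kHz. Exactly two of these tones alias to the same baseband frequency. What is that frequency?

5.4 kHz

fs/2 = 12.7 kHz.
19.2 kHz > fs/2 = 12.7 kHz, folds to fs − 19.2 kHz = 6.2 kHz.
20 kHz > fs/2 = 12.7 kHz, folds to fs − 20 kHz = 5.4 kHz.
22 kHz > fs/2 = 12.7 kHz, folds to fs − 22 kHz = 3.4 kHz.
75.8 kHz mod fs = 25 kHz.
25 kHz > fs/2 = 12.7 kHz, folds to fs − 25 kHz = 0.4 kHz.
70.8 kHz mod fs = 20 kHz.
20 kHz > fs/2 = 12.7 kHz, folds to fs − 20 kHz = 5.4 kHz.
20 kHz and 70.8 kHz both map to 5.4 kHz.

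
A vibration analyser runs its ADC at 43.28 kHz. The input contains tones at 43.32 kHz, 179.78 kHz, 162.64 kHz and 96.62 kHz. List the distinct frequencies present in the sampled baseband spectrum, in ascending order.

fs/2 = 21.64 kHz.
43.32 kHz mod fs = 0.04 kHz.
0.04 kHz ≤ fs/2 = 21.64 kHz, appears at 0.04 kHz.
179.78 kHz mod fs = 6.66 kHz.
6.66 kHz ≤ fs/2 = 21.64 kHz, appears at 6.66 kHz.
162.64 kHz mod fs = 32.8 kHz.
32.8 kHz > fs/2 = 21.64 kHz, folds to fs − 32.8 kHz = 10.48 kHz.
96.62 kHz mod fs = 10.06 kHz.
10.06 kHz ≤ fs/2 = 21.64 kHz, appears at 10.06 kHz.
Distinct values: {0.04 kHz, 6.66 kHz, 10.06 kHz, 10.48 kHz}.

0.04 kHz, 6.66 kHz, 10.06 kHz, 10.48 kHz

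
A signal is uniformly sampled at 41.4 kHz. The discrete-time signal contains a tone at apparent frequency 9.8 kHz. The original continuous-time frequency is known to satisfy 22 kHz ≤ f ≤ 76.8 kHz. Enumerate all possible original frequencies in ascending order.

31.6 kHz, 51.2 kHz, 73 kHz

Frequencies that alias to 9.8 kHz are k·fs ± 9.8 kHz for integer k ≥ 0.
k=0: 9.8 kHz.
k=1: 31.6 kHz, 51.2 kHz.
k=2: 73 kHz, 92.6 kHz.
k=3: 114.4 kHz, 134 kHz.
Within [22 kHz, 76.8 kHz]: 31.6 kHz, 51.2 kHz, 73 kHz.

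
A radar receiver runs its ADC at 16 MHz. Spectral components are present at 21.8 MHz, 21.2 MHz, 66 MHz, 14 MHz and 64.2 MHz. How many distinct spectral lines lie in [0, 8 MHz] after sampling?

4

fs/2 = 8 MHz.
21.8 MHz mod fs = 5.8 MHz.
5.8 MHz ≤ fs/2 = 8 MHz, appears at 5.8 MHz.
21.2 MHz mod fs = 5.2 MHz.
5.2 MHz ≤ fs/2 = 8 MHz, appears at 5.2 MHz.
66 MHz mod fs = 2 MHz.
2 MHz ≤ fs/2 = 8 MHz, appears at 2 MHz.
14 MHz > fs/2 = 8 MHz, folds to fs − 14 MHz = 2 MHz.
64.2 MHz mod fs = 0.2 MHz.
0.2 MHz ≤ fs/2 = 8 MHz, appears at 0.2 MHz.
Distinct values: {0.2 MHz, 2 MHz, 5.2 MHz, 5.8 MHz} → 4.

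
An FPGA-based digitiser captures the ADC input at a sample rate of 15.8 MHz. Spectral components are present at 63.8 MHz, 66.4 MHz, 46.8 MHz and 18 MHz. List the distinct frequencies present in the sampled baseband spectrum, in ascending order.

fs/2 = 7.9 MHz.
63.8 MHz mod fs = 0.6 MHz.
0.6 MHz ≤ fs/2 = 7.9 MHz, appears at 0.6 MHz.
66.4 MHz mod fs = 3.2 MHz.
3.2 MHz ≤ fs/2 = 7.9 MHz, appears at 3.2 MHz.
46.8 MHz mod fs = 15.2 MHz.
15.2 MHz > fs/2 = 7.9 MHz, folds to fs − 15.2 MHz = 0.6 MHz.
18 MHz mod fs = 2.2 MHz.
2.2 MHz ≤ fs/2 = 7.9 MHz, appears at 2.2 MHz.
Distinct values: {0.6 MHz, 2.2 MHz, 3.2 MHz}.

0.6 MHz, 2.2 MHz, 3.2 MHz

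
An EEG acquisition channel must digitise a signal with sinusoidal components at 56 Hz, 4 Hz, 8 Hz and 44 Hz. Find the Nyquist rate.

Highest-frequency component: 56 Hz.
Nyquist rate = 2 × 56 Hz = 112 Hz.

112 Hz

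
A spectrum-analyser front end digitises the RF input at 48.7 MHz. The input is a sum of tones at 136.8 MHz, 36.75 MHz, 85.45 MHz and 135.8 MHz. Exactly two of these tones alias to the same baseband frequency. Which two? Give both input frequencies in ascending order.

36.75 MHz, 85.45 MHz

fs/2 = 24.35 MHz.
136.8 MHz mod fs = 39.4 MHz.
39.4 MHz > fs/2 = 24.35 MHz, folds to fs − 39.4 MHz = 9.3 MHz.
36.75 MHz > fs/2 = 24.35 MHz, folds to fs − 36.75 MHz = 11.95 MHz.
85.45 MHz mod fs = 36.75 MHz.
36.75 MHz > fs/2 = 24.35 MHz, folds to fs − 36.75 MHz = 11.95 MHz.
135.8 MHz mod fs = 38.4 MHz.
38.4 MHz > fs/2 = 24.35 MHz, folds to fs − 38.4 MHz = 10.3 MHz.
36.75 MHz and 85.45 MHz both map to 11.95 MHz.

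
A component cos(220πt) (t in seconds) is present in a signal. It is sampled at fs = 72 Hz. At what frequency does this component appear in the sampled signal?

ω = 220π rad/s → f = ω/(2π) = 110 Hz.
110 Hz mod fs = 38 Hz.
38 Hz > fs/2 = 36 Hz, folds to fs − 38 Hz = 34 Hz.

34 Hz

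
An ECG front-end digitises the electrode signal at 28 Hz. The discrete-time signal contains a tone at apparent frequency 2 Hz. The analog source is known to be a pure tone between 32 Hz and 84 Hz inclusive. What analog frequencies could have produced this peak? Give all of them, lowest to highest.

Frequencies that alias to 2 Hz are k·fs ± 2 Hz for integer k ≥ 0.
k=0: 2 Hz.
k=1: 26 Hz, 30 Hz.
k=2: 54 Hz, 58 Hz.
k=3: 82 Hz, 86 Hz.
k=4: 110 Hz, 114 Hz.
Within [32 Hz, 84 Hz]: 54 Hz, 58 Hz, 82 Hz.

54 Hz, 58 Hz, 82 Hz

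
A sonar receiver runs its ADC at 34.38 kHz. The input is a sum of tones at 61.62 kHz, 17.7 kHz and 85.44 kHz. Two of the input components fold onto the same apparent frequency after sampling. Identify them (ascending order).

fs/2 = 17.19 kHz.
61.62 kHz mod fs = 27.24 kHz.
27.24 kHz > fs/2 = 17.19 kHz, folds to fs − 27.24 kHz = 7.14 kHz.
17.7 kHz > fs/2 = 17.19 kHz, folds to fs − 17.7 kHz = 16.68 kHz.
85.44 kHz mod fs = 16.68 kHz.
16.68 kHz ≤ fs/2 = 17.19 kHz, appears at 16.68 kHz.
17.7 kHz and 85.44 kHz both map to 16.68 kHz.

17.7 kHz, 85.44 kHz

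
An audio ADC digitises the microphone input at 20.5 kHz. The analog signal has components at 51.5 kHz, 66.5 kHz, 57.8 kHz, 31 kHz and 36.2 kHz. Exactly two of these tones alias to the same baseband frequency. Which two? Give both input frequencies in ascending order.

fs/2 = 10.25 kHz.
51.5 kHz mod fs = 10.5 kHz.
10.5 kHz > fs/2 = 10.25 kHz, folds to fs − 10.5 kHz = 10 kHz.
66.5 kHz mod fs = 5 kHz.
5 kHz ≤ fs/2 = 10.25 kHz, appears at 5 kHz.
57.8 kHz mod fs = 16.8 kHz.
16.8 kHz > fs/2 = 10.25 kHz, folds to fs − 16.8 kHz = 3.7 kHz.
31 kHz mod fs = 10.5 kHz.
10.5 kHz > fs/2 = 10.25 kHz, folds to fs − 10.5 kHz = 10 kHz.
36.2 kHz mod fs = 15.7 kHz.
15.7 kHz > fs/2 = 10.25 kHz, folds to fs − 15.7 kHz = 4.8 kHz.
31 kHz and 51.5 kHz both map to 10 kHz.

31 kHz, 51.5 kHz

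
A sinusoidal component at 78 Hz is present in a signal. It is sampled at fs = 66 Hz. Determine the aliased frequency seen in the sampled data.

78 Hz mod fs = 12 Hz.
12 Hz ≤ fs/2 = 33 Hz, appears at 12 Hz.

12 Hz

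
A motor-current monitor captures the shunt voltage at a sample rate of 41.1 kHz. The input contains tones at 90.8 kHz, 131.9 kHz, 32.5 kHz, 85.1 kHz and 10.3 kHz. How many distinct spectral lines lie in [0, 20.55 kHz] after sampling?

fs/2 = 20.55 kHz.
90.8 kHz mod fs = 8.6 kHz.
8.6 kHz ≤ fs/2 = 20.55 kHz, appears at 8.6 kHz.
131.9 kHz mod fs = 8.6 kHz.
8.6 kHz ≤ fs/2 = 20.55 kHz, appears at 8.6 kHz.
32.5 kHz > fs/2 = 20.55 kHz, folds to fs − 32.5 kHz = 8.6 kHz.
85.1 kHz mod fs = 2.9 kHz.
2.9 kHz ≤ fs/2 = 20.55 kHz, appears at 2.9 kHz.
10.3 kHz ≤ fs/2 = 20.55 kHz, passes unchanged.
Distinct values: {2.9 kHz, 8.6 kHz, 10.3 kHz} → 3.

3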